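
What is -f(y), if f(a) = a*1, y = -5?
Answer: 5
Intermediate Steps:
f(a) = a
-f(y) = -1*(-5) = 5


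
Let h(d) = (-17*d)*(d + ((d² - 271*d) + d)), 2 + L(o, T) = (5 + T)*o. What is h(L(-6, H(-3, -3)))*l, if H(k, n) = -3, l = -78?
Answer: -73550568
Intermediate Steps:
L(o, T) = -2 + o*(5 + T) (L(o, T) = -2 + (5 + T)*o = -2 + o*(5 + T))
h(d) = -17*d*(d² - 269*d) (h(d) = (-17*d)*(d + (d² - 270*d)) = (-17*d)*(d² - 269*d) = -17*d*(d² - 269*d))
h(L(-6, H(-3, -3)))*l = (17*(-2 + 5*(-6) - 3*(-6))²*(269 - (-2 + 5*(-6) - 3*(-6))))*(-78) = (17*(-2 - 30 + 18)²*(269 - (-2 - 30 + 18)))*(-78) = (17*(-14)²*(269 - 1*(-14)))*(-78) = (17*196*(269 + 14))*(-78) = (17*196*283)*(-78) = 942956*(-78) = -73550568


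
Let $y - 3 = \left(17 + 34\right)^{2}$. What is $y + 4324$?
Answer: $6928$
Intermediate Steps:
$y = 2604$ ($y = 3 + \left(17 + 34\right)^{2} = 3 + 51^{2} = 3 + 2601 = 2604$)
$y + 4324 = 2604 + 4324 = 6928$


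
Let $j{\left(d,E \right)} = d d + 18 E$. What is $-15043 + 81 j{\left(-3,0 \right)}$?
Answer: $-14314$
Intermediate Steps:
$j{\left(d,E \right)} = d^{2} + 18 E$
$-15043 + 81 j{\left(-3,0 \right)} = -15043 + 81 \left(\left(-3\right)^{2} + 18 \cdot 0\right) = -15043 + 81 \left(9 + 0\right) = -15043 + 81 \cdot 9 = -15043 + 729 = -14314$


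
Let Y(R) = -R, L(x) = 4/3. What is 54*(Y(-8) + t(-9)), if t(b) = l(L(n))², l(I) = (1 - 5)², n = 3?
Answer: 14256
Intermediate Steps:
L(x) = 4/3 (L(x) = 4*(⅓) = 4/3)
l(I) = 16 (l(I) = (-4)² = 16)
t(b) = 256 (t(b) = 16² = 256)
54*(Y(-8) + t(-9)) = 54*(-1*(-8) + 256) = 54*(8 + 256) = 54*264 = 14256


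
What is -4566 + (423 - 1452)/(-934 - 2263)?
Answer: -14596473/3197 ≈ -4565.7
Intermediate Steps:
-4566 + (423 - 1452)/(-934 - 2263) = -4566 - 1029/(-3197) = -4566 - 1029*(-1/3197) = -4566 + 1029/3197 = -14596473/3197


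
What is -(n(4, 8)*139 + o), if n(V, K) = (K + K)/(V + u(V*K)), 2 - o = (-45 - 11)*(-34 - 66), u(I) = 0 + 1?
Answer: 25766/5 ≈ 5153.2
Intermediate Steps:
u(I) = 1
o = -5598 (o = 2 - (-45 - 11)*(-34 - 66) = 2 - (-56)*(-100) = 2 - 1*5600 = 2 - 5600 = -5598)
n(V, K) = 2*K/(1 + V) (n(V, K) = (K + K)/(V + 1) = (2*K)/(1 + V) = 2*K/(1 + V))
-(n(4, 8)*139 + o) = -((2*8/(1 + 4))*139 - 5598) = -((2*8/5)*139 - 5598) = -((2*8*(⅕))*139 - 5598) = -((16/5)*139 - 5598) = -(2224/5 - 5598) = -1*(-25766/5) = 25766/5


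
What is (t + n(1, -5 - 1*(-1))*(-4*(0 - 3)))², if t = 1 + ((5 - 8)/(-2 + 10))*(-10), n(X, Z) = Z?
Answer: 29929/16 ≈ 1870.6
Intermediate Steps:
t = 19/4 (t = 1 - 3/8*(-10) = 1 + 15/4 = 19/4 ≈ 4.7500)
(t + n(1, -5 - 1*(-1))*(-4*(0 - 3)))² = (19/4 + (-5 - 1*(-1))*(-4*(0 - 3)))² = (19/4 + (-5 + 1)*(-4*(-3)))² = (19/4 - 4*12)² = (19/4 - 48)² = (-173/4)² = 29929/16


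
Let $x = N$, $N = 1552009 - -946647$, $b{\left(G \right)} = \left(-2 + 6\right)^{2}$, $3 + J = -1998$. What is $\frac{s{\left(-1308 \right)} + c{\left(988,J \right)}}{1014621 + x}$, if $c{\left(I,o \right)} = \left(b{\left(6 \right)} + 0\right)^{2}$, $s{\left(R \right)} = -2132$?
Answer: $- \frac{1876}{3513277} \approx -0.00053397$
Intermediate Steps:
$J = -2001$ ($J = -3 - 1998 = -2001$)
$b{\left(G \right)} = 16$ ($b{\left(G \right)} = 4^{2} = 16$)
$c{\left(I,o \right)} = 256$ ($c{\left(I,o \right)} = \left(16 + 0\right)^{2} = 16^{2} = 256$)
$N = 2498656$ ($N = 1552009 + 946647 = 2498656$)
$x = 2498656$
$\frac{s{\left(-1308 \right)} + c{\left(988,J \right)}}{1014621 + x} = \frac{-2132 + 256}{1014621 + 2498656} = - \frac{1876}{3513277}$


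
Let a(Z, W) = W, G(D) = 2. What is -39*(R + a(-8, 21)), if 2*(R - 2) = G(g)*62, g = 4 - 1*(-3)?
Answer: -3315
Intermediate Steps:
g = 7 (g = 4 + 3 = 7)
R = 64 (R = 2 + (2*62)/2 = 2 + (1/2)*124 = 2 + 62 = 64)
-39*(R + a(-8, 21)) = -39*(64 + 21) = -39*85 = -3315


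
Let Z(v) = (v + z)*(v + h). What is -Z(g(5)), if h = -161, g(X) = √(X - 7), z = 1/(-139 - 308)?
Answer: 733/447 + 71968*I*√2/447 ≈ 1.6398 + 227.69*I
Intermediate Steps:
z = -1/447 (z = 1/(-447) = -1/447 ≈ -0.0022371)
g(X) = √(-7 + X)
Z(v) = (-161 + v)*(-1/447 + v) (Z(v) = (v - 1/447)*(v - 161) = (-1/447 + v)*(-161 + v) = (-161 + v)*(-1/447 + v))
-Z(g(5)) = -(161/447 + (√(-7 + 5))² - 71968*√(-7 + 5)/447) = -(161/447 + (√(-2))² - 71968*I*√2/447) = -(161/447 + (I*√2)² - 71968*I*√2/447) = -(161/447 - 2 - 71968*I*√2/447) = -(-733/447 - 71968*I*√2/447) = 733/447 + 71968*I*√2/447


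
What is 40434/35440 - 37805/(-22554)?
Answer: 562939409/199828440 ≈ 2.8171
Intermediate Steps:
40434/35440 - 37805/(-22554) = 40434*(1/35440) - 37805*(-1/22554) = 20217/17720 + 37805/22554 = 562939409/199828440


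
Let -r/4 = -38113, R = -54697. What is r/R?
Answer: -152452/54697 ≈ -2.7872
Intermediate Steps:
r = 152452 (r = -4*(-38113) = 152452)
r/R = 152452/(-54697) = 152452*(-1/54697) = -152452/54697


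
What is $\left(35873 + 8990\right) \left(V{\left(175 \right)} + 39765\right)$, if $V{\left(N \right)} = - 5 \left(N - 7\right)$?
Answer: $1746292275$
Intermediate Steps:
$V{\left(N \right)} = 35 - 5 N$ ($V{\left(N \right)} = - 5 \left(-7 + N\right) = 35 - 5 N$)
$\left(35873 + 8990\right) \left(V{\left(175 \right)} + 39765\right) = \left(35873 + 8990\right) \left(\left(35 - 875\right) + 39765\right) = 44863 \left(\left(35 - 875\right) + 39765\right) = 44863 \left(-840 + 39765\right) = 44863 \cdot 38925 = 1746292275$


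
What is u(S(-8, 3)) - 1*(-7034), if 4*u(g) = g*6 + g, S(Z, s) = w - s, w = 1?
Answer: 14061/2 ≈ 7030.5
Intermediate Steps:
S(Z, s) = 1 - s
u(g) = 7*g/4 (u(g) = (g*6 + g)/4 = (6*g + g)/4 = (7*g)/4 = 7*g/4)
u(S(-8, 3)) - 1*(-7034) = 7*(1 - 1*3)/4 - 1*(-7034) = 7*(1 - 3)/4 + 7034 = (7/4)*(-2) + 7034 = -7/2 + 7034 = 14061/2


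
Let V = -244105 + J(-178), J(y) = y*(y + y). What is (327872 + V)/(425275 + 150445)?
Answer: 29427/115144 ≈ 0.25557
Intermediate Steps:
J(y) = 2*y² (J(y) = y*(2*y) = 2*y²)
V = -180737 (V = -244105 + 2*(-178)² = -244105 + 2*31684 = -244105 + 63368 = -180737)
(327872 + V)/(425275 + 150445) = (327872 - 180737)/(425275 + 150445) = 147135/575720 = 147135*(1/575720) = 29427/115144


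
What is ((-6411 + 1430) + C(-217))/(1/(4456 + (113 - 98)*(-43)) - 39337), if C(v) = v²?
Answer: -26745598/24985551 ≈ -1.0704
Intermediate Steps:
((-6411 + 1430) + C(-217))/(1/(4456 + (113 - 98)*(-43)) - 39337) = ((-6411 + 1430) + (-217)²)/(1/(4456 + (113 - 98)*(-43)) - 39337) = (-4981 + 47089)/(1/(4456 + 15*(-43)) - 39337) = 42108/(1/(4456 - 645) - 39337) = 42108/(1/3811 - 39337) = 42108/(-149913306/3811) = 42108*(-3811/149913306) = -26745598/24985551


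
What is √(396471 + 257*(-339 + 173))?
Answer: √353809 ≈ 594.82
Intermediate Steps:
√(396471 + 257*(-339 + 173)) = √(396471 + 257*(-166)) = √(396471 - 42662) = √353809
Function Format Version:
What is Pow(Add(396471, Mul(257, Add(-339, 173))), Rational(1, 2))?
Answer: Pow(353809, Rational(1, 2)) ≈ 594.82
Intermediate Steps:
Pow(Add(396471, Mul(257, Add(-339, 173))), Rational(1, 2)) = Pow(Add(396471, Mul(257, -166)), Rational(1, 2)) = Pow(Add(396471, -42662), Rational(1, 2)) = Pow(353809, Rational(1, 2))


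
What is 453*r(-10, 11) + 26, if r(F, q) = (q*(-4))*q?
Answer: -219226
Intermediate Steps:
r(F, q) = -4*q² (r(F, q) = (-4*q)*q = -4*q²)
453*r(-10, 11) + 26 = 453*(-4*11²) + 26 = 453*(-4*121) + 26 = 453*(-484) + 26 = -219252 + 26 = -219226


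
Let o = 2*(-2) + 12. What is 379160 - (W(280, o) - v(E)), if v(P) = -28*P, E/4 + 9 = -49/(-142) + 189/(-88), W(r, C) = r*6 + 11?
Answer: 295748219/781 ≈ 3.7868e+5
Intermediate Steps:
o = 8 (o = -4 + 12 = 8)
W(r, C) = 11 + 6*r (W(r, C) = 6*r + 11 = 11 + 6*r)
E = -67495/1562 (E = -36 + 4*(-49/(-142) + 189/(-88)) = -36 + 4*(-49*(-1/142) + 189*(-1/88)) = -36 + 4*(49/142 - 189/88) = -36 + 4*(-11263/6248) = -36 - 11263/1562 = -67495/1562 ≈ -43.211)
379160 - (W(280, o) - v(E)) = 379160 - ((11 + 6*280) - (-28)*(-67495)/1562) = 379160 - ((11 + 1680) - 1*944930/781) = 379160 - (1691 - 944930/781) = 379160 - 1*375741/781 = 379160 - 375741/781 = 295748219/781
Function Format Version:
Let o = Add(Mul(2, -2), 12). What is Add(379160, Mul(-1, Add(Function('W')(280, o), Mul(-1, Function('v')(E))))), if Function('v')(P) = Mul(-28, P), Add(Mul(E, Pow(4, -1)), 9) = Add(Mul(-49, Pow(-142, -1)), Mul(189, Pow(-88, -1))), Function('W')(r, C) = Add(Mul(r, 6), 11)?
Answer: Rational(295748219, 781) ≈ 3.7868e+5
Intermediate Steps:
o = 8 (o = Add(-4, 12) = 8)
Function('W')(r, C) = Add(11, Mul(6, r)) (Function('W')(r, C) = Add(Mul(6, r), 11) = Add(11, Mul(6, r)))
E = Rational(-67495, 1562) (E = Add(-36, Mul(4, Add(Mul(-49, Pow(-142, -1)), Mul(189, Pow(-88, -1))))) = Add(-36, Mul(4, Add(Mul(-49, Rational(-1, 142)), Mul(189, Rational(-1, 88))))) = Add(-36, Mul(4, Add(Rational(49, 142), Rational(-189, 88)))) = Add(-36, Mul(4, Rational(-11263, 6248))) = Add(-36, Rational(-11263, 1562)) = Rational(-67495, 1562) ≈ -43.211)
Add(379160, Mul(-1, Add(Function('W')(280, o), Mul(-1, Function('v')(E))))) = Add(379160, Mul(-1, Add(Add(11, Mul(6, 280)), Mul(-1, Mul(-28, Rational(-67495, 1562)))))) = Add(379160, Mul(-1, Add(Add(11, 1680), Mul(-1, Rational(944930, 781))))) = Add(379160, Mul(-1, Add(1691, Rational(-944930, 781)))) = Add(379160, Mul(-1, Rational(375741, 781))) = Add(379160, Rational(-375741, 781)) = Rational(295748219, 781)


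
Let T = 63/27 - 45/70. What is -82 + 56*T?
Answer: 38/3 ≈ 12.667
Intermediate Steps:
T = 71/42 (T = 63*(1/27) - 45*1/70 = 7/3 - 9/14 = 71/42 ≈ 1.6905)
-82 + 56*T = -82 + 56*(71/42) = -82 + 284/3 = 38/3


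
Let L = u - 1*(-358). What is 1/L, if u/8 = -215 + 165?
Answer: -1/42 ≈ -0.023810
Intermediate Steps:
u = -400 (u = 8*(-215 + 165) = 8*(-50) = -400)
L = -42 (L = -400 - 1*(-358) = -400 + 358 = -42)
1/L = 1/(-42) = -1/42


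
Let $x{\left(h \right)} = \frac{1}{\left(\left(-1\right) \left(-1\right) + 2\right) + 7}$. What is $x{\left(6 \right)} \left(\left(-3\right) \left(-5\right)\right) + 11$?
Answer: $\frac{25}{2} \approx 12.5$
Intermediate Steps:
$x{\left(h \right)} = \frac{1}{10}$ ($x{\left(h \right)} = \frac{1}{\left(1 + 2\right) + 7} = \frac{1}{3 + 7} = \frac{1}{10}$)
$x{\left(6 \right)} \left(\left(-3\right) \left(-5\right)\right) + 11 = \frac{\left(-3\right) \left(-5\right)}{10} + 11 = \frac{1}{10} \cdot 15 + 11 = \frac{3}{2} + 11 = \frac{25}{2}$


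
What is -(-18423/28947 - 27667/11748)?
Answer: 339103351/113356452 ≈ 2.9915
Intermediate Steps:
-(-18423/28947 - 27667/11748) = -(-18423*1/28947 - 27667*1/11748) = -(-6141/9649 - 27667/11748) = -1*(-339103351/113356452) = 339103351/113356452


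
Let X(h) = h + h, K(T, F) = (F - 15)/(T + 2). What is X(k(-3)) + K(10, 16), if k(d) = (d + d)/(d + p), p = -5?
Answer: 19/12 ≈ 1.5833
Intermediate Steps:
K(T, F) = (-15 + F)/(2 + T)
k(d) = 2*d/(-5 + d) (k(d) = (d + d)/(d - 5) = (2*d)/(-5 + d) = 2*d/(-5 + d))
X(h) = 2*h
X(k(-3)) + K(10, 16) = 2*(2*(-3)/(-5 - 3)) + (-15 + 16)/(2 + 10) = 2*(2*(-3)/(-8)) + 1/12 = 2*(2*(-3)*(-1/8)) + (1/12)*1 = 2*(3/4) + 1/12 = 3/2 + 1/12 = 19/12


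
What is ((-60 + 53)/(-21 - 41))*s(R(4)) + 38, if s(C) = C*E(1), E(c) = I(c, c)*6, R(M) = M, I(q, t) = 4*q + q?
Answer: 1598/31 ≈ 51.548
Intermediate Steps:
I(q, t) = 5*q
E(c) = 30*c (E(c) = (5*c)*6 = 30*c)
s(C) = 30*C (s(C) = C*(30*1) = C*30 = 30*C)
((-60 + 53)/(-21 - 41))*s(R(4)) + 38 = ((-60 + 53)/(-21 - 41))*(30*4) + 38 = -7/(-62)*120 + 38 = -7*(-1/62)*120 + 38 = (7/62)*120 + 38 = 420/31 + 38 = 1598/31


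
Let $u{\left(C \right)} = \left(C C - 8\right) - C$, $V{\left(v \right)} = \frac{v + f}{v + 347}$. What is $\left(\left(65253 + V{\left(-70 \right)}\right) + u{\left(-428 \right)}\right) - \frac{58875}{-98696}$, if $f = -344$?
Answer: $\frac{6803425208975}{27338792} \approx 2.4886 \cdot 10^{5}$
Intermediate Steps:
$V{\left(v \right)} = \frac{-344 + v}{347 + v}$ ($V{\left(v \right)} = \frac{v - 344}{v + 347} = \frac{-344 + v}{347 + v}$)
$u{\left(C \right)} = -8 + C^{2} - C$ ($u{\left(C \right)} = \left(C^{2} - 8\right) - C = \left(-8 + C^{2}\right) - C = -8 + C^{2} - C$)
$\left(\left(65253 + V{\left(-70 \right)}\right) + u{\left(-428 \right)}\right) - \frac{58875}{-98696} = \left(\left(65253 + \frac{-344 - 70}{347 - 70}\right) - \left(-420 - 183184\right)\right) - \frac{58875}{-98696} = \left(\left(65253 + \frac{1}{277} \left(-414\right)\right) + \left(-8 + 183184 + 428\right)\right) - - \frac{58875}{98696} = \left(\left(65253 + \frac{1}{277} \left(-414\right)\right) + 183604\right) + \frac{58875}{98696} = \left(\left(65253 - \frac{414}{277}\right) + 183604\right) + \frac{58875}{98696} = \left(\frac{18074667}{277} + 183604\right) + \frac{58875}{98696} = \frac{68932975}{277} + \frac{58875}{98696} = \frac{6803425208975}{27338792}$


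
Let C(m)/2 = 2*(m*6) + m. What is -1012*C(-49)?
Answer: 1289288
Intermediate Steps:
C(m) = 26*m (C(m) = 2*(2*(m*6) + m) = 2*(2*(6*m) + m) = 2*(12*m + m) = 2*(13*m) = 26*m)
-1012*C(-49) = -26312*(-49) = -1012*(-1274) = 1289288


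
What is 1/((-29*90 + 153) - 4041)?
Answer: -1/6498 ≈ -0.00015389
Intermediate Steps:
1/((-29*90 + 153) - 4041) = 1/((-2610 + 153) - 4041) = 1/(-2457 - 4041) = 1/(-6498) = -1/6498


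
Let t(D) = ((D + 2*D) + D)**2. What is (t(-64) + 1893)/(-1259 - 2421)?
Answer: -67429/3680 ≈ -18.323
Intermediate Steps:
t(D) = 16*D**2 (t(D) = (3*D + D)**2 = (4*D)**2 = 16*D**2)
(t(-64) + 1893)/(-1259 - 2421) = (16*(-64)**2 + 1893)/(-1259 - 2421) = (16*4096 + 1893)/(-3680) = (65536 + 1893)*(-1/3680) = 67429*(-1/3680) = -67429/3680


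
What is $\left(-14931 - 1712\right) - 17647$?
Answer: $-34290$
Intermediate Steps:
$\left(-14931 - 1712\right) - 17647 = -16643 - 17647 = -34290$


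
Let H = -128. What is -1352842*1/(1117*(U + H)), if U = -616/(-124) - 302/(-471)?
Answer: 9876423021/998057372 ≈ 9.8956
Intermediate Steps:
U = 81896/14601 (U = -616*(-1/124) - 302*(-1/471) = 154/31 + 302/471 = 81896/14601 ≈ 5.6089)
-1352842*1/(1117*(U + H)) = -1352842*1/(1117*(81896/14601 - 128)) = -1352842/((-1787032/14601*1117)) = -1352842/(-1996114744/14601) = -1352842*(-14601/1996114744) = 9876423021/998057372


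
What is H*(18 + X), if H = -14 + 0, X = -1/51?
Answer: -12838/51 ≈ -251.73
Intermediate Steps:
X = -1/51 (X = -1*1/51 = -1/51 ≈ -0.019608)
H = -14
H*(18 + X) = -14*(18 - 1/51) = -14*917/51 = -12838/51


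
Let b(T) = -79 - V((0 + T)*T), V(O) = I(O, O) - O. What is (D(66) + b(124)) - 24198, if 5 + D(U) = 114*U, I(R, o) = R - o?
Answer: -1382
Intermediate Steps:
D(U) = -5 + 114*U
V(O) = -O (V(O) = (O - O) - O = 0 - O = -O)
b(T) = -79 + T**2 (b(T) = -79 - (-1)*(0 + T)*T = -79 - (-1)*T*T = -79 - (-1)*T**2 = -79 + T**2)
(D(66) + b(124)) - 24198 = ((-5 + 114*66) + (-79 + 124**2)) - 24198 = ((-5 + 7524) + (-79 + 15376)) - 24198 = (7519 + 15297) - 24198 = 22816 - 24198 = -1382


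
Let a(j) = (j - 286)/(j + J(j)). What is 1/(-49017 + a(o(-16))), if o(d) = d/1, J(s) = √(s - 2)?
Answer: -6712913/328928477051 - 453*I*√2/328928477051 ≈ -2.0408e-5 - 1.9477e-9*I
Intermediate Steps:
J(s) = √(-2 + s)
o(d) = d (o(d) = d*1 = d)
a(j) = (-286 + j)/(j + √(-2 + j)) (a(j) = (j - 286)/(j + √(-2 + j)) = (-286 + j)/(j + √(-2 + j)))
1/(-49017 + a(o(-16))) = 1/(-49017 + (-286 - 16)/(-16 + √(-2 - 16))) = 1/(-49017 - 302/(-16 + √(-18))) = 1/(-49017 - 302/(-16 + 3*I*√2))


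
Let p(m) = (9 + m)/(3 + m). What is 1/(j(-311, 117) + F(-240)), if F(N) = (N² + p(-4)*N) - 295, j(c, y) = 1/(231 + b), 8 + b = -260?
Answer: 37/2164684 ≈ 1.7093e-5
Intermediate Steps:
b = -268 (b = -8 - 260 = -268)
p(m) = (9 + m)/(3 + m)
j(c, y) = -1/37 (j(c, y) = 1/(231 - 268) = 1/(-37) = -1/37)
F(N) = -295 + N² - 5*N (F(N) = (N² + ((9 - 4)/(3 - 4))*N) - 295 = (N² + (5/(-1))*N) - 295 = (N² + (-1*5)*N) - 295 = (N² - 5*N) - 295 = -295 + N² - 5*N)
1/(j(-311, 117) + F(-240)) = 1/(-1/37 + (-295 + (-240)² - 5*(-240))) = 1/(-1/37 + (-295 + 57600 + 1200)) = 1/(-1/37 + 58505) = 1/(2164684/37) = 37/2164684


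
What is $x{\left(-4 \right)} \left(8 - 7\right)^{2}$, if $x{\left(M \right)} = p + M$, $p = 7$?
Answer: $3$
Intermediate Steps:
$x{\left(M \right)} = 7 + M$
$x{\left(-4 \right)} \left(8 - 7\right)^{2} = \left(7 - 4\right) \left(8 - 7\right)^{2} = 3 \cdot 1^{2} = 3 \cdot 1 = 3$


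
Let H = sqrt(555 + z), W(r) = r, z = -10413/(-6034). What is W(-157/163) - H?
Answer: -157/163 - sqrt(20269913622)/6034 ≈ -24.558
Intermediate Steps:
z = 10413/6034 (z = -10413*(-1/6034) = 10413/6034 ≈ 1.7257)
H = sqrt(20269913622)/6034 (H = sqrt(555 + 10413/6034) = sqrt(3359283/6034) = sqrt(20269913622)/6034 ≈ 23.595)
W(-157/163) - H = -157/163 - sqrt(20269913622)/6034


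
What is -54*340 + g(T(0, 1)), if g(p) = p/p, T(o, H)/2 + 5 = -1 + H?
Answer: -18359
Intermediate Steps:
T(o, H) = -12 + 2*H (T(o, H) = -10 + 2*(-1 + H) = -10 + (-2 + 2*H) = -12 + 2*H)
g(p) = 1
-54*340 + g(T(0, 1)) = -54*340 + 1 = -18360 + 1 = -18359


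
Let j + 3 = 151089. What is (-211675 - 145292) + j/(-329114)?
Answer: -58741494162/164557 ≈ -3.5697e+5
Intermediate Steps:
j = 151086 (j = -3 + 151089 = 151086)
(-211675 - 145292) + j/(-329114) = (-211675 - 145292) + 151086/(-329114) = -356967 + 151086*(-1/329114) = -356967 - 75543/164557 = -58741494162/164557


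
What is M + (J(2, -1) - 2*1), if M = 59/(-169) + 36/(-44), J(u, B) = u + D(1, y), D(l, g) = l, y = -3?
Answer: -311/1859 ≈ -0.16729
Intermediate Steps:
J(u, B) = 1 + u (J(u, B) = u + 1 = 1 + u)
M = -2170/1859 (M = 59*(-1/169) + 36*(-1/44) = -59/169 - 9/11 = -2170/1859 ≈ -1.1673)
M + (J(2, -1) - 2*1) = -2170/1859 + ((1 + 2) - 2*1) = -2170/1859 + (3 - 2) = -2170/1859 + 1 = -311/1859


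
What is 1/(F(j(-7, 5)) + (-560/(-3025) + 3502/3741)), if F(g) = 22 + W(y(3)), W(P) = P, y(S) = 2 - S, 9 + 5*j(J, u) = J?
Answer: 2263305/50067107 ≈ 0.045205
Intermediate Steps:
j(J, u) = -9/5 + J/5
F(g) = 21 (F(g) = 22 + (2 - 1*3) = 22 + (2 - 3) = 22 - 1 = 21)
1/(F(j(-7, 5)) + (-560/(-3025) + 3502/3741)) = 1/(21 + (-560/(-3025) + 3502/3741)) = 1/(21 + (-560*(-1/3025) + 3502*(1/3741))) = 1/(21 + (112/605 + 3502/3741)) = 1/(21 + 2537702/2263305) = 1/(50067107/2263305) = 2263305/50067107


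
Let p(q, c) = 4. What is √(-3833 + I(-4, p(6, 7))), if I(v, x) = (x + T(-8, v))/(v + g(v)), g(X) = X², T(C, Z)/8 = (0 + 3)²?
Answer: 2*I*√8610/3 ≈ 61.86*I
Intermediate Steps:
T(C, Z) = 72 (T(C, Z) = 8*(0 + 3)² = 8*3² = 8*9 = 72)
I(v, x) = (72 + x)/(v + v²) (I(v, x) = (x + 72)/(v + v²) = (72 + x)/(v + v²))
√(-3833 + I(-4, p(6, 7))) = √(-3833 + (72 + 4)/((-4)*(1 - 4))) = √(-3833 - ¼*76/(-3)) = √(-3833 - ¼*(-⅓)*76) = √(-3833 + 19/3) = √(-11480/3) = 2*I*√8610/3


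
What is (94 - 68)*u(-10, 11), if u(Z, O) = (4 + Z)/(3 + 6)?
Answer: -52/3 ≈ -17.333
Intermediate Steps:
u(Z, O) = 4/9 + Z/9 (u(Z, O) = (4 + Z)/9 = 4/9 + Z/9)
(94 - 68)*u(-10, 11) = (94 - 68)*(4/9 + (⅑)*(-10)) = 26*(4/9 - 10/9) = 26*(-⅔) = -52/3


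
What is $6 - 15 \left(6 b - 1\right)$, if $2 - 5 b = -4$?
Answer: $-87$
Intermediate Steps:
$b = \frac{6}{5}$ ($b = \frac{2}{5} - - \frac{4}{5} = \frac{2}{5} + \frac{4}{5} = \frac{6}{5} \approx 1.2$)
$6 - 15 \left(6 b - 1\right) = 6 - 15 \left(6 \cdot \frac{6}{5} - 1\right) = 6 - 15 \left(\frac{36}{5} - 1\right) = 6 - 93 = -87$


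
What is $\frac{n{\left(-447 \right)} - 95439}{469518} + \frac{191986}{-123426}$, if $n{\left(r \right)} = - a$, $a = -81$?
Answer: $- \frac{8492544938}{4829227389} \approx -1.7586$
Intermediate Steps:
$n{\left(r \right)} = 81$ ($n{\left(r \right)} = \left(-1\right) \left(-81\right) = 81$)
$\frac{n{\left(-447 \right)} - 95439}{469518} + \frac{191986}{-123426} = \frac{81 - 95439}{469518} + \frac{191986}{-123426} = \left(-95358\right) \frac{1}{469518} + 191986 \left(- \frac{1}{123426}\right) = - \frac{15893}{78253} - \frac{95993}{61713} = - \frac{8492544938}{4829227389}$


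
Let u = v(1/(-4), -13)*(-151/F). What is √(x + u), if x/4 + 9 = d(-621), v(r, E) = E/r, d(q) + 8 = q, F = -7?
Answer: 2*I*√17521/7 ≈ 37.819*I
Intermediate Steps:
d(q) = -8 + q
u = 7852/7 (u = (-13/(1/(-4)))*(-151/(-7)) = (-13/(-¼))*(-151*(-⅐)) = -13*(-4)*(151/7) = 52*(151/7) = 7852/7 ≈ 1121.7)
x = -2552 (x = -36 + 4*(-8 - 621) = -36 + 4*(-629) = -36 - 2516 = -2552)
√(x + u) = √(-2552 + 7852/7) = √(-10012/7) = 2*I*√17521/7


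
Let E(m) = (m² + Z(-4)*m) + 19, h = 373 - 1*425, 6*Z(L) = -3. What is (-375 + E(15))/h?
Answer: 277/104 ≈ 2.6635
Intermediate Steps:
Z(L) = -½ (Z(L) = (⅙)*(-3) = -½)
h = -52 (h = 373 - 425 = -52)
E(m) = 19 + m² - m/2 (E(m) = (m² - m/2) + 19 = 19 + m² - m/2)
(-375 + E(15))/h = (-375 + (19 + 15² - ½*15))/(-52) = (-375 + (19 + 225 - 15/2))*(-1/52) = (-375 + 473/2)*(-1/52) = -277/2*(-1/52) = 277/104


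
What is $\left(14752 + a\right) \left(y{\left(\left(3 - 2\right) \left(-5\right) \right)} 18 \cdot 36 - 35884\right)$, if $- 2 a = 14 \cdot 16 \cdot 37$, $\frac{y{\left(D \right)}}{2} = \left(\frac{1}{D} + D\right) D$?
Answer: $-23210304$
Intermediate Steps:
$y{\left(D \right)} = 2 D \left(D + \frac{1}{D}\right)$ ($y{\left(D \right)} = 2 \left(\frac{1}{D} + D\right) D = 2 \left(D + \frac{1}{D}\right) D = 2 D \left(D + \frac{1}{D}\right)$)
$a = -4144$ ($a = - \frac{14 \cdot 16 \cdot 37}{2} = - \frac{224 \cdot 37}{2} = \left(- \frac{1}{2}\right) 8288 = -4144$)
$\left(14752 + a\right) \left(y{\left(\left(3 - 2\right) \left(-5\right) \right)} 18 \cdot 36 - 35884\right) = \left(14752 - 4144\right) \left(\left(2 + 2 \left(\left(3 - 2\right) \left(-5\right)\right)^{2}\right) 18 \cdot 36 - 35884\right) = 10608 \left(\left(2 + 2 \left(1 \left(-5\right)\right)^{2}\right) 18 \cdot 36 - 35884\right) = 10608 \left(\left(2 + 2 \left(-5\right)^{2}\right) 18 \cdot 36 - 35884\right) = 10608 \left(\left(2 + 2 \cdot 25\right) 18 \cdot 36 - 35884\right) = 10608 \left(\left(2 + 50\right) 18 \cdot 36 - 35884\right) = 10608 \left(52 \cdot 18 \cdot 36 - 35884\right) = 10608 \left(936 \cdot 36 - 35884\right) = 10608 \left(33696 - 35884\right) = 10608 \left(-2188\right) = -23210304$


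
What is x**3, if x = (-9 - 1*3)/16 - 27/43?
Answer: -13312053/5088448 ≈ -2.6161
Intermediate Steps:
x = -237/172 (x = (-9 - 3)*(1/16) - 27*1/43 = -12*1/16 - 27/43 = -3/4 - 27/43 = -237/172 ≈ -1.3779)
x**3 = (-237/172)**3 = -13312053/5088448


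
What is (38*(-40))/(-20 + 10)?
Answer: 152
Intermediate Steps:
(38*(-40))/(-20 + 10) = -1520/(-10) = -1520*(-⅒) = 152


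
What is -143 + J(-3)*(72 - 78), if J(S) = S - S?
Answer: -143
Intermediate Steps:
J(S) = 0
-143 + J(-3)*(72 - 78) = -143 + 0*(72 - 78) = -143 + 0*(-6) = -143 + 0 = -143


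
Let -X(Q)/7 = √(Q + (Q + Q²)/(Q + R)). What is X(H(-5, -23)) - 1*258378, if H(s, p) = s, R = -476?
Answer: -258378 - 35*I*√46657/481 ≈ -2.5838e+5 - 15.717*I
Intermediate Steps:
X(Q) = -7*√(Q + (Q + Q²)/(-476 + Q)) (X(Q) = -7*√(Q + (Q + Q²)/(Q - 476)) = -7*√(Q + (Q + Q²)/(-476 + Q)))
X(H(-5, -23)) - 1*258378 = -7*5*I*√97*√(-1/(-476 - 5)) - 1*258378 = -7*5*I*√97*√(-1/(-481)) - 258378 = -7*5*I*√46657/481 - 258378 = -35*I*√46657/481 - 258378 = -258378 - 35*I*√46657/481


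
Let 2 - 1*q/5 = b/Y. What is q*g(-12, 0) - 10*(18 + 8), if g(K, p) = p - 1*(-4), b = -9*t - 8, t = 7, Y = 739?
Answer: -161160/739 ≈ -218.08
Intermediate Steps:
b = -71 (b = -9*7 - 8 = -63 - 8 = -71)
g(K, p) = 4 + p (g(K, p) = p + 4 = 4 + p)
q = 7745/739 (q = 10 - (-355)/739 = 10 - 5*(-71/739) = 10 + 355/739 = 7745/739 ≈ 10.480)
q*g(-12, 0) - 10*(18 + 8) = 7745*(4 + 0)/739 - 10*(18 + 8) = (7745/739)*4 - 10*26 = 30980/739 - 260 = -161160/739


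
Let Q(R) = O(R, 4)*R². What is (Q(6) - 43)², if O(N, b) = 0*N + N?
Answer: 29929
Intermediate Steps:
O(N, b) = N (O(N, b) = 0 + N = N)
Q(R) = R³ (Q(R) = R*R² = R³)
(Q(6) - 43)² = (6³ - 43)² = (216 - 43)² = 173² = 29929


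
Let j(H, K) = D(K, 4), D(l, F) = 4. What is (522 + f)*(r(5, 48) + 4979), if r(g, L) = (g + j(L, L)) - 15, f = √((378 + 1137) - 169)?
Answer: 2595906 + 4973*√1346 ≈ 2.7784e+6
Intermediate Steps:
j(H, K) = 4
f = √1346 (f = √(1515 - 169) = √1346 ≈ 36.688)
r(g, L) = -11 + g (r(g, L) = (g + 4) - 15 = (4 + g) - 15 = -11 + g)
(522 + f)*(r(5, 48) + 4979) = (522 + √1346)*((-11 + 5) + 4979) = (522 + √1346)*(-6 + 4979) = (522 + √1346)*4973 = 2595906 + 4973*√1346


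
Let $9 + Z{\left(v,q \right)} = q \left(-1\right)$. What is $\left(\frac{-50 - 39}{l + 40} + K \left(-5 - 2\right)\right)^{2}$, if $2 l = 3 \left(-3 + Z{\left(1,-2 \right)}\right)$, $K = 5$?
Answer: $\frac{929296}{625} \approx 1486.9$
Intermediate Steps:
$Z{\left(v,q \right)} = -9 - q$ ($Z{\left(v,q \right)} = -9 + q \left(-1\right) = -9 - q$)
$l = -15$ ($l = \frac{3 \left(-3 - 7\right)}{2} = \frac{3 \left(-10\right)}{2} = \frac{1}{2} \left(-30\right) = -15$)
$\left(\frac{-50 - 39}{l + 40} + K \left(-5 - 2\right)\right)^{2} = \left(\frac{-50 - 39}{-15 + 40} + 5 \left(-5 - 2\right)\right)^{2} = \left(- \frac{89}{25} + 5 \left(-7\right)\right)^{2} = \left(\left(-89\right) \frac{1}{25} - 35\right)^{2} = \left(- \frac{89}{25} - 35\right)^{2} = \left(- \frac{964}{25}\right)^{2} = \frac{929296}{625}$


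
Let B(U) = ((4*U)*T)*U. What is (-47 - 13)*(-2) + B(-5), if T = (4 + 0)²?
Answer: 1720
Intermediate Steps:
T = 16 (T = 4² = 16)
B(U) = 64*U² (B(U) = ((4*U)*16)*U = (64*U)*U = 64*U²)
(-47 - 13)*(-2) + B(-5) = (-47 - 13)*(-2) + 64*(-5)² = -60*(-2) + 64*25 = 120 + 1600 = 1720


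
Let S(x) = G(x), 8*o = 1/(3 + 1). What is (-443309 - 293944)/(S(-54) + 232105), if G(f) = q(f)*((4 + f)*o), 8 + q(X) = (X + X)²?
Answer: -491502/142595 ≈ -3.4468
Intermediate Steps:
o = 1/32 (o = 1/(8*(3 + 1)) = (⅛)/4 = (⅛)*(¼) = 1/32 ≈ 0.031250)
q(X) = -8 + 4*X² (q(X) = -8 + (X + X)² = -8 + (2*X)² = -8 + 4*X²)
G(f) = (-8 + 4*f²)*(⅛ + f/32) (G(f) = (-8 + 4*f²)*((4 + f)*(1/32)) = (-8 + 4*f²)*(⅛ + f/32))
S(x) = (-2 + x²)*(4 + x)/8
(-443309 - 293944)/(S(-54) + 232105) = (-443309 - 293944)/((-2 + (-54)²)*(4 - 54)/8 + 232105) = -737253/((⅛)*(-2 + 2916)*(-50) + 232105) = -737253/((⅛)*2914*(-50) + 232105) = -737253/(-36425/2 + 232105) = -737253/427785/2 = -737253*2/427785 = -491502/142595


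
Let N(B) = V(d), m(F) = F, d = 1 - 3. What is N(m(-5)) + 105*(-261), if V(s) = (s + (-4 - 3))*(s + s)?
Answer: -27369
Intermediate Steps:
d = -2
V(s) = 2*s*(-7 + s) (V(s) = (s - 7)*(2*s) = (-7 + s)*(2*s) = 2*s*(-7 + s))
N(B) = 36 (N(B) = 2*(-2)*(-7 - 2) = 2*(-2)*(-9) = 36)
N(m(-5)) + 105*(-261) = 36 + 105*(-261) = 36 - 27405 = -27369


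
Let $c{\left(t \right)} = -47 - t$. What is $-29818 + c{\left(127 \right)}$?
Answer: $-29992$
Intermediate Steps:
$-29818 + c{\left(127 \right)} = -29818 - 174 = -29992$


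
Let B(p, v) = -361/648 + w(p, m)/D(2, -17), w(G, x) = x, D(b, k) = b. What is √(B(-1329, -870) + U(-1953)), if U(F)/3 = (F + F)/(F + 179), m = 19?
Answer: √15853877878/31932 ≈ 3.9431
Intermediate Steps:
U(F) = 6*F/(179 + F) (U(F) = 3*((F + F)/(F + 179)) = 3*((2*F)/(179 + F)) = 3*(2*F/(179 + F)) = 6*F/(179 + F))
B(p, v) = 5795/648 (B(p, v) = -361/648 + 19/2 = 5795/648)
√(B(-1329, -870) + U(-1953)) = √(5795/648 + 6*(-1953)/(179 - 1953)) = √(5795/648 + 6*(-1953)/(-1774)) = √(5795/648 + 6*(-1953)*(-1/1774)) = √(5795/648 + 5859/887) = √(8936797/574776) = √15853877878/31932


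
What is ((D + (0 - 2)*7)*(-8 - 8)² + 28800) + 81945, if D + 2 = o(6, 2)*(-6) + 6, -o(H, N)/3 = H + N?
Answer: 145049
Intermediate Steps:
o(H, N) = -3*H - 3*N (o(H, N) = -3*(H + N) = -3*H - 3*N)
D = 148 (D = -2 + ((-3*6 - 3*2)*(-6) + 6) = -2 + ((-18 - 6)*(-6) + 6) = -2 + (-24*(-6) + 6) = -2 + (144 + 6) = -2 + 150 = 148)
((D + (0 - 2)*7)*(-8 - 8)² + 28800) + 81945 = ((148 + (0 - 2)*7)*(-8 - 8)² + 28800) + 81945 = ((148 - 2*7)*(-16)² + 28800) + 81945 = ((148 - 14)*256 + 28800) + 81945 = (134*256 + 28800) + 81945 = (34304 + 28800) + 81945 = 63104 + 81945 = 145049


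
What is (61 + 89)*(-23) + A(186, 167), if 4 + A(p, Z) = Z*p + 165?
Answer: 27773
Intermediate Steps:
A(p, Z) = 161 + Z*p (A(p, Z) = -4 + (Z*p + 165) = -4 + (165 + Z*p) = 161 + Z*p)
(61 + 89)*(-23) + A(186, 167) = (61 + 89)*(-23) + (161 + 167*186) = 150*(-23) + (161 + 31062) = -3450 + 31223 = 27773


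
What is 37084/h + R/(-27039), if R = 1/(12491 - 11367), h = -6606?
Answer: -187841808805/33461411436 ≈ -5.6137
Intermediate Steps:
R = 1/1124 ≈ 0.00088968
37084/h + R/(-27039) = 37084/(-6606) + (1/1124)/(-27039) = 37084*(-1/6606) + (1/1124)*(-1/27039) = -18542/3303 - 1/30391836 = -187841808805/33461411436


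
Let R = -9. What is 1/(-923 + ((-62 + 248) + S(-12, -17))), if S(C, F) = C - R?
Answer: -1/740 ≈ -0.0013514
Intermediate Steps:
S(C, F) = 9 + C (S(C, F) = C - 1*(-9) = C + 9 = 9 + C)
1/(-923 + ((-62 + 248) + S(-12, -17))) = 1/(-923 + ((-62 + 248) + (9 - 12))) = 1/(-923 + (186 - 3)) = 1/(-923 + 183) = 1/(-740) = -1/740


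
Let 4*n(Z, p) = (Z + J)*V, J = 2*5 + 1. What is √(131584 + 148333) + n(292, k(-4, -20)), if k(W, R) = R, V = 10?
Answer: 1515/2 + √279917 ≈ 1286.6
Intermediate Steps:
J = 11 (J = 10 + 1 = 11)
n(Z, p) = 55/2 + 5*Z/2 (n(Z, p) = ((Z + 11)*10)/4 = ((11 + Z)*10)/4 = (110 + 10*Z)/4 = 55/2 + 5*Z/2)
√(131584 + 148333) + n(292, k(-4, -20)) = √(131584 + 148333) + (55/2 + (5/2)*292) = √279917 + (55/2 + 730) = √279917 + 1515/2 = 1515/2 + √279917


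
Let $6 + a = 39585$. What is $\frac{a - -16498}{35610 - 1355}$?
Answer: $\frac{56077}{34255} \approx 1.637$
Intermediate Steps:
$a = 39579$ ($a = -6 + 39585 = 39579$)
$\frac{a - -16498}{35610 - 1355} = \frac{39579 - -16498}{35610 - 1355} = \frac{39579 + 16498}{34255} = 56077 \cdot \frac{1}{34255} = \frac{56077}{34255}$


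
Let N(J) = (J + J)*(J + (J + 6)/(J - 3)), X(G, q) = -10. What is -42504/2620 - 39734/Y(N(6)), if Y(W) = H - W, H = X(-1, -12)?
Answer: 2464439/8515 ≈ 289.42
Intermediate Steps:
H = -10
N(J) = 2*J*(J + (6 + J)/(-3 + J)) (N(J) = (2*J)*(J + (6 + J)/(-3 + J)) = 2*J*(J + (6 + J)/(-3 + J)))
Y(W) = -10 - W
-42504/2620 - 39734/Y(N(6)) = -42504/2620 - 39734/(-10 - 2*6*(6 + 6² - 2*6)/(-3 + 6)) = -42504*1/2620 - 39734/(-10 - 2*6*(6 + 36 - 12)/3) = -10626/655 - 39734/(-10 - 2*6*30/3) = -10626/655 - 39734/(-10 - 1*120) = -10626/655 - 39734/(-10 - 120) = -10626/655 - 39734/(-130) = -10626/655 - 39734*(-1/130) = -10626/655 + 19867/65 = 2464439/8515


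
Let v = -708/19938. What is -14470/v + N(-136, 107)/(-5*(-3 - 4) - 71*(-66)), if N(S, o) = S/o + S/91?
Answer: 1105167351249433/2712134243 ≈ 4.0749e+5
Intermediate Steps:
v = -118/3323 (v = -708*1/19938 = -118/3323 ≈ -0.035510)
N(S, o) = S/91 + S/o (N(S, o) = S/o + S*(1/91) = S/o + S/91 = S/91 + S/o)
-14470/v + N(-136, 107)/(-5*(-3 - 4) - 71*(-66)) = -14470/(-118/3323) + ((1/91)*(-136) - 136/107)/(-5*(-3 - 4) - 71*(-66)) = -14470*(-3323/118) + (-136/91 - 136*1/107)/(-5*(-7) + 4686) = 24041905/59 + (-136/91 - 136/107)/(35 + 4686) = 24041905/59 - 26928/9737/4721 = 24041905/59 - 26928/9737*1/4721 = 24041905/59 - 26928/45968377 = 1105167351249433/2712134243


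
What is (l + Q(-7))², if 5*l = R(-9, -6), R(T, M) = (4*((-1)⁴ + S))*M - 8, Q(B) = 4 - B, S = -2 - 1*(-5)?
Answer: 2401/25 ≈ 96.040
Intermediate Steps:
S = 3 (S = -2 + 5 = 3)
R(T, M) = -8 + 16*M (R(T, M) = (4*((-1)⁴ + 3))*M - 8 = (4*(1 + 3))*M - 8 = (4*4)*M - 8 = 16*M - 8 = -8 + 16*M)
l = -104/5 (l = (-8 + 16*(-6))/5 = (-8 - 96)/5 = (⅕)*(-104) = -104/5 ≈ -20.800)
(l + Q(-7))² = (-104/5 + (4 - 1*(-7)))² = (-104/5 + (4 + 7))² = (-104/5 + 11)² = (-49/5)² = 2401/25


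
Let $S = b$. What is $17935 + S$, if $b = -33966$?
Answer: $-16031$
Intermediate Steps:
$S = -33966$
$17935 + S = 17935 - 33966 = -16031$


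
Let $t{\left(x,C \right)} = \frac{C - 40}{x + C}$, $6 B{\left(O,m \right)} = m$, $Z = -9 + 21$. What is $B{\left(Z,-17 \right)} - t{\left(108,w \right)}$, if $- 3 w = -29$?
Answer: $- \frac{5455}{2118} \approx -2.5755$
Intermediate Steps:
$w = \frac{29}{3}$ ($w = \left(- \frac{1}{3}\right) \left(-29\right) = \frac{29}{3} \approx 9.6667$)
$Z = 12$
$B{\left(O,m \right)} = \frac{m}{6}$
$t{\left(x,C \right)} = \frac{-40 + C}{C + x}$
$B{\left(Z,-17 \right)} - t{\left(108,w \right)} = \frac{1}{6} \left(-17\right) - \frac{-40 + \frac{29}{3}}{\frac{29}{3} + 108} = - \frac{17}{6} - \frac{1}{\frac{353}{3}} \left(- \frac{91}{3}\right) = - \frac{17}{6} - \frac{3}{353} \left(- \frac{91}{3}\right) = - \frac{17}{6} - - \frac{91}{353} = - \frac{17}{6} + \frac{91}{353} = - \frac{5455}{2118}$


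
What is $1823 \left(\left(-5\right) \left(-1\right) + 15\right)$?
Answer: $36460$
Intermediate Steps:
$1823 \left(\left(-5\right) \left(-1\right) + 15\right) = 1823 \left(5 + 15\right) = 1823 \cdot 20 = 36460$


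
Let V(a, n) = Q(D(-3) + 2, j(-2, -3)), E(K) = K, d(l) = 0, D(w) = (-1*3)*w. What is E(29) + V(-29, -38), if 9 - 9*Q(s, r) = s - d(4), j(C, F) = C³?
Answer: 259/9 ≈ 28.778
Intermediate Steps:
D(w) = -3*w
Q(s, r) = 1 - s/9 (Q(s, r) = 1 - (s - 1*0)/9 = 1 - (s + 0)/9 = 1 - s/9)
V(a, n) = -2/9 (V(a, n) = 1 - (-3*(-3) + 2)/9 = 1 - (9 + 2)/9 = 1 - ⅑*11 = 1 - 11/9 = -2/9)
E(29) + V(-29, -38) = 29 - 2/9 = 259/9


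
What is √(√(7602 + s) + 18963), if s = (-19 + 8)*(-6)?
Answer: √(18963 + 6*√213) ≈ 138.02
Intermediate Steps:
s = 66 (s = -11*(-6) = 66)
√(√(7602 + s) + 18963) = √(√(7602 + 66) + 18963) = √(√7668 + 18963) = √(6*√213 + 18963) = √(18963 + 6*√213)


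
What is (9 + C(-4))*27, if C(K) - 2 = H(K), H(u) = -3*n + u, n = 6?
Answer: -297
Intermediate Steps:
H(u) = -18 + u (H(u) = -3*6 + u = -18 + u)
C(K) = -16 + K (C(K) = 2 + (-18 + K) = -16 + K)
(9 + C(-4))*27 = (9 + (-16 - 4))*27 = (9 - 20)*27 = -11*27 = -297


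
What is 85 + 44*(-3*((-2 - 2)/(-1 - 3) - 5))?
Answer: 613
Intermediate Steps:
85 + 44*(-3*((-2 - 2)/(-1 - 3) - 5)) = 85 + 44*(-3*(-4/(-4) - 5)) = 85 + 44*(-3*(-4*(-1/4) - 5)) = 85 + 44*(-3*(1 - 5)) = 85 + 44*(-3*(-4)) = 85 + 44*12 = 85 + 528 = 613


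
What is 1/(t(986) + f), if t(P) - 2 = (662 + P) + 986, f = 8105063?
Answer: 1/8107699 ≈ 1.2334e-7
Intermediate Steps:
t(P) = 1650 + P (t(P) = 2 + ((662 + P) + 986) = 2 + (1648 + P) = 1650 + P)
1/(t(986) + f) = 1/((1650 + 986) + 8105063) = 1/(2636 + 8105063) = 1/8107699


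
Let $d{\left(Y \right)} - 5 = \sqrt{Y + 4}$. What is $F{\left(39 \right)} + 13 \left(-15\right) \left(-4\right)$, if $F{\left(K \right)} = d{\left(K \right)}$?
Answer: $785 + \sqrt{43} \approx 791.56$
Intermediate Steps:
$d{\left(Y \right)} = 5 + \sqrt{4 + Y}$ ($d{\left(Y \right)} = 5 + \sqrt{Y + 4} = 5 + \sqrt{4 + Y}$)
$F{\left(K \right)} = 5 + \sqrt{4 + K}$
$F{\left(39 \right)} + 13 \left(-15\right) \left(-4\right) = \left(5 + \sqrt{4 + 39}\right) + 13 \left(-15\right) \left(-4\right) = \left(5 + \sqrt{43}\right) - -780 = \left(5 + \sqrt{43}\right) + 780 = 785 + \sqrt{43}$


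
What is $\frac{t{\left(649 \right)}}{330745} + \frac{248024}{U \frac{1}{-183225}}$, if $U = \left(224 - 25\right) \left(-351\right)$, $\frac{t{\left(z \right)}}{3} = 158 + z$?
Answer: $\frac{5010147079389143}{7700735835} \approx 6.5061 \cdot 10^{5}$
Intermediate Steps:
$t{\left(z \right)} = 474 + 3 z$ ($t{\left(z \right)} = 3 \left(158 + z\right) = 474 + 3 z$)
$U = -69849$ ($U = 199 \left(-351\right) = -69849$)
$\frac{t{\left(649 \right)}}{330745} + \frac{248024}{U \frac{1}{-183225}} = \frac{474 + 3 \cdot 649}{330745} + \frac{248024}{\left(-69849\right) \frac{1}{-183225}} = \left(474 + 1947\right) \frac{1}{330745} + \frac{248024}{\left(-69849\right) \left(- \frac{1}{183225}\right)} = 2421 \cdot \frac{1}{330745} + \frac{248024}{\frac{23283}{61075}} = \frac{2421}{330745} + 248024 \cdot \frac{61075}{23283} = \frac{2421}{330745} + \frac{15148065800}{23283} = \frac{5010147079389143}{7700735835}$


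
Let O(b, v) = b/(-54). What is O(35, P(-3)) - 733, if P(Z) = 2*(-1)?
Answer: -39617/54 ≈ -733.65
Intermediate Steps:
P(Z) = -2
O(b, v) = -b/54 (O(b, v) = b*(-1/54) = -b/54)
O(35, P(-3)) - 733 = -1/54*35 - 733 = -35/54 - 733 = -39617/54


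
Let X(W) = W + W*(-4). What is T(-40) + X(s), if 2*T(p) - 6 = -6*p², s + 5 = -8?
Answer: -4758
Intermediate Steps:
s = -13 (s = -5 - 8 = -13)
X(W) = -3*W (X(W) = W - 4*W = -3*W)
T(p) = 3 - 3*p² (T(p) = 3 + (-6*p²)/2 = 3 - 3*p²)
T(-40) + X(s) = (3 - 3*(-40)²) - 3*(-13) = (3 - 3*1600) + 39 = (3 - 4800) + 39 = -4797 + 39 = -4758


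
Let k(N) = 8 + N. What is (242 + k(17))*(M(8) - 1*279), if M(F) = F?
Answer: -72357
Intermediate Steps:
(242 + k(17))*(M(8) - 1*279) = (242 + (8 + 17))*(8 - 1*279) = (242 + 25)*(8 - 279) = 267*(-271) = -72357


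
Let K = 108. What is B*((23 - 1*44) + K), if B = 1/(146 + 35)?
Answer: 87/181 ≈ 0.48066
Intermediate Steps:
B = 1/181 ≈ 0.0055249
B*((23 - 1*44) + K) = ((23 - 1*44) + 108)/181 = ((23 - 44) + 108)/181 = (-21 + 108)/181 = (1/181)*87 = 87/181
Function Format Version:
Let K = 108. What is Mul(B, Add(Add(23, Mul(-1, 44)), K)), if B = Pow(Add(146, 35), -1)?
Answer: Rational(87, 181) ≈ 0.48066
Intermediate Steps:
B = Rational(1, 181) (B = Pow(181, -1) = Rational(1, 181) ≈ 0.0055249)
Mul(B, Add(Add(23, Mul(-1, 44)), K)) = Mul(Rational(1, 181), Add(Add(23, Mul(-1, 44)), 108)) = Mul(Rational(1, 181), Add(Add(23, -44), 108)) = Mul(Rational(1, 181), Add(-21, 108)) = Mul(Rational(1, 181), 87) = Rational(87, 181)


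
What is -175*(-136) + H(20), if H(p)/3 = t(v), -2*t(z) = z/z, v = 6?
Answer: 47597/2 ≈ 23799.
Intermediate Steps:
t(z) = -½ (t(z) = -z/(2*z) = -½*1 = -½)
H(p) = -3/2 (H(p) = 3*(-½) = -3/2)
-175*(-136) + H(20) = -175*(-136) - 3/2 = 23800 - 3/2 = 47597/2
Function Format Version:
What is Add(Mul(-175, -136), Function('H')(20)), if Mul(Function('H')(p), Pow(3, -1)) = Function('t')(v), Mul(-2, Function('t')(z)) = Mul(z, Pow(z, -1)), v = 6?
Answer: Rational(47597, 2) ≈ 23799.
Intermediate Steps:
Function('t')(z) = Rational(-1, 2) (Function('t')(z) = Mul(Rational(-1, 2), Mul(z, Pow(z, -1))) = Mul(Rational(-1, 2), 1) = Rational(-1, 2))
Function('H')(p) = Rational(-3, 2) (Function('H')(p) = Mul(3, Rational(-1, 2)) = Rational(-3, 2))
Add(Mul(-175, -136), Function('H')(20)) = Add(Mul(-175, -136), Rational(-3, 2)) = Add(23800, Rational(-3, 2)) = Rational(47597, 2)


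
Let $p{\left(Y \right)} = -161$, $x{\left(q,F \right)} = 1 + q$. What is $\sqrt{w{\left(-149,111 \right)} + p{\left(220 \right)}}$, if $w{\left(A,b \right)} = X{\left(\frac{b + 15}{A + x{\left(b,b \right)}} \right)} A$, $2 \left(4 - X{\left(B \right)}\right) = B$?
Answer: $\frac{2 i \sqrt{345913}}{37} \approx 31.792 i$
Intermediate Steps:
$X{\left(B \right)} = 4 - \frac{B}{2}$
$w{\left(A,b \right)} = A \left(4 - \frac{15 + b}{2 \left(1 + A + b\right)}\right)$ ($w{\left(A,b \right)} = \left(4 - \frac{\left(b + 15\right) \frac{1}{A + \left(1 + b\right)}}{2}\right) A = \left(4 - \frac{\left(15 + b\right) \frac{1}{1 + A + b}}{2}\right) A = \left(4 - \frac{\frac{1}{1 + A + b} \left(15 + b\right)}{2}\right) A = \left(4 - \frac{15 + b}{2 \left(1 + A + b\right)}\right) A = A \left(4 - \frac{15 + b}{2 \left(1 + A + b\right)}\right)$)
$\sqrt{w{\left(-149,111 \right)} + p{\left(220 \right)}} = \sqrt{\frac{1}{2} \left(-149\right) \frac{1}{1 - 149 + 111} \left(-7 + 7 \cdot 111 + 8 \left(-149\right)\right) - 161} = \sqrt{\frac{1}{2} \left(-149\right) \frac{1}{-37} \left(-7 + 777 - 1192\right) - 161} = \sqrt{\frac{1}{2} \left(-149\right) \left(- \frac{1}{37}\right) \left(-422\right) - 161} = \sqrt{- \frac{31439}{37} - 161} = \sqrt{- \frac{37396}{37}} = \frac{2 i \sqrt{345913}}{37}$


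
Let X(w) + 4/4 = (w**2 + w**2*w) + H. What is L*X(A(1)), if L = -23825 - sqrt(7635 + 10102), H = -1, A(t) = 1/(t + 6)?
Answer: 16153350/343 + 678*sqrt(17737)/343 ≈ 47358.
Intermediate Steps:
A(t) = 1/(6 + t)
L = -23825 - sqrt(17737) ≈ -23958.
X(w) = -2 + w**2 + w**3 (X(w) = -1 + ((w**2 + w**2*w) - 1) = -1 + ((w**2 + w**3) - 1) = -1 + (-1 + w**2 + w**3) = -2 + w**2 + w**3)
L*X(A(1)) = (-23825 - sqrt(17737))*(-2 + (1/(6 + 1))**2 + (1/(6 + 1))**3) = (-23825 - sqrt(17737))*(-2 + (1/7)**2 + (1/7)**3) = (-23825 - sqrt(17737))*(-2 + 1/49 + 1/343) = (-23825 - sqrt(17737))*(-678/343) = 16153350/343 + 678*sqrt(17737)/343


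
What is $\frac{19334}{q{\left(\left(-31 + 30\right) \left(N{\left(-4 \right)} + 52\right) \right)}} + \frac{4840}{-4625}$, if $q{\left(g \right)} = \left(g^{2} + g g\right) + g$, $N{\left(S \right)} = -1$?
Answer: $\frac{12897782}{4764675} \approx 2.707$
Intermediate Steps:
$q{\left(g \right)} = g + 2 g^{2}$ ($q{\left(g \right)} = \left(g^{2} + g^{2}\right) + g = 2 g^{2} + g = g + 2 g^{2}$)
$\frac{19334}{q{\left(\left(-31 + 30\right) \left(N{\left(-4 \right)} + 52\right) \right)}} + \frac{4840}{-4625} = \frac{19334}{\left(-31 + 30\right) \left(-1 + 52\right) \left(1 + 2 \left(-31 + 30\right) \left(-1 + 52\right)\right)} + \frac{4840}{-4625} = \frac{19334}{\left(-1\right) 51 \left(1 + 2 \left(\left(-1\right) 51\right)\right)} + 4840 \left(- \frac{1}{4625}\right) = \frac{19334}{\left(-51\right) \left(1 + 2 \left(-51\right)\right)} - \frac{968}{925} = \frac{19334}{\left(-51\right) \left(1 - 102\right)} - \frac{968}{925} = \frac{19334}{\left(-51\right) \left(-101\right)} - \frac{968}{925} = \frac{19334}{5151} - \frac{968}{925} = \frac{12897782}{4764675}$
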